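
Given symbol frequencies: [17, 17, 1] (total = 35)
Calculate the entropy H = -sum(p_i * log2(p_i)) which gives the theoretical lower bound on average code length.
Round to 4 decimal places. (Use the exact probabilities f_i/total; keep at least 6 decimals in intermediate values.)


Per-symbol terms -p_i * log2(p_i) with p_i = f_i/35:
  p = 17/35 = 0.485714: log2(p) = -1.041820, -p*log2(p) = 0.506027
  p = 17/35 = 0.485714: log2(p) = -1.041820, -p*log2(p) = 0.506027
  p = 1/35 = 0.028571: log2(p) = -5.129283, -p*log2(p) = 0.146551
H = 0.506027 + 0.506027 + 0.146551 = 1.158605

H = 1.1586 bits/symbol


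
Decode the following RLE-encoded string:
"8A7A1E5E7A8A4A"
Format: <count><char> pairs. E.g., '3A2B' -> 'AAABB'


Expanding each <count><char> pair:
  8A -> 'AAAAAAAA'
  7A -> 'AAAAAAA'
  1E -> 'E'
  5E -> 'EEEEE'
  7A -> 'AAAAAAA'
  8A -> 'AAAAAAAA'
  4A -> 'AAAA'

Decoded = AAAAAAAAAAAAAAAEEEEEEAAAAAAAAAAAAAAAAAAA


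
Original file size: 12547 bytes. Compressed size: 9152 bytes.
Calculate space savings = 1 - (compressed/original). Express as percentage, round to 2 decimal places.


ratio = compressed/original = 9152/12547 = 0.729417
savings = 1 - ratio = 1 - 0.729417 = 0.270583
as a percentage: 0.270583 * 100 = 27.06%

Space savings = 1 - 9152/12547 = 27.06%


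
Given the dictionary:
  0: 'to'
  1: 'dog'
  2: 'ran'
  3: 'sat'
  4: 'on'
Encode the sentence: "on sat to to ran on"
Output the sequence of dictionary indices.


Look up each word in the dictionary:
  'on' -> 4
  'sat' -> 3
  'to' -> 0
  'to' -> 0
  'ran' -> 2
  'on' -> 4

Encoded: [4, 3, 0, 0, 2, 4]


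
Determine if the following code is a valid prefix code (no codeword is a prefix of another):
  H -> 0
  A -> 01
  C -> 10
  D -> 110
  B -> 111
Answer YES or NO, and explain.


Checking each pair (does one codeword prefix another?):
  H='0' vs A='01': prefix -- VIOLATION

NO -- this is NOT a valid prefix code. H (0) is a prefix of A (01).


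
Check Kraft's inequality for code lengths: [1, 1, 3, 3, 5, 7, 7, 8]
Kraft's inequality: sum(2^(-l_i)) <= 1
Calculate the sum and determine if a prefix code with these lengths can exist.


Sum = 2^(-1) + 2^(-1) + 2^(-3) + 2^(-3) + 2^(-5) + 2^(-7) + 2^(-7) + 2^(-8)
    = 0.5 + 0.5 + 0.125 + 0.125 + 0.03125 + 0.0078125 + 0.0078125 + 0.00390625
    = 333/256 = 1.30078125
Since 1.30078125 > 1, Kraft's inequality is NOT satisfied.
A prefix code with these lengths CANNOT exist.

Kraft sum = 1.30078125. Not satisfied.


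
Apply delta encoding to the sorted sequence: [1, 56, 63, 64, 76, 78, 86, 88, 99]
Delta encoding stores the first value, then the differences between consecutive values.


First value: 1
Deltas:
  56 - 1 = 55
  63 - 56 = 7
  64 - 63 = 1
  76 - 64 = 12
  78 - 76 = 2
  86 - 78 = 8
  88 - 86 = 2
  99 - 88 = 11


Delta encoded: [1, 55, 7, 1, 12, 2, 8, 2, 11]


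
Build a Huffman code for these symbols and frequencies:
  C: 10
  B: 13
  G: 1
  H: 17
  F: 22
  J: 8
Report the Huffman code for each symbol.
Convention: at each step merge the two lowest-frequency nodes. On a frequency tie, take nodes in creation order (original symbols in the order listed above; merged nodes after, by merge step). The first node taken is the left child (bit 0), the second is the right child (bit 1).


Huffman tree construction:
Step 1: Merge G(1) + J(8) = 9
Step 2: Merge (G+J)(9) + C(10) = 19
Step 3: Merge B(13) + H(17) = 30
Step 4: Merge ((G+J)+C)(19) + F(22) = 41
Step 5: Merge (B+H)(30) + (((G+J)+C)+F)(41) = 71
Read each symbol's code off the tree from the root (left child = 0, right child = 1).

Codes:
  C: 101 (length 3)
  B: 00 (length 2)
  G: 1000 (length 4)
  H: 01 (length 2)
  F: 11 (length 2)
  J: 1001 (length 4)
Average code length: 170/71 = 2.3944 bits/symbol


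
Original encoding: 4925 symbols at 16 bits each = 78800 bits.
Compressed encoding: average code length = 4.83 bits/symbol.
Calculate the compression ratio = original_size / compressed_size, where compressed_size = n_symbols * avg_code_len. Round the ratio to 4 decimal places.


original_size = n_symbols * orig_bits = 4925 * 16 = 78800 bits
compressed_size = n_symbols * avg_code_len = 4925 * 4.83 = 23787.75 bits
ratio = original_size / compressed_size = 78800 / 23787.75 = 3.3126

Compression ratio = 3.3126


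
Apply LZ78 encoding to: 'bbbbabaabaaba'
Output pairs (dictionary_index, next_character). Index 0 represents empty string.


LZ78 encoding steps:
Dictionary: {0: ''}
Step 1: w='' (idx 0), next='b' -> output (0, 'b'), add 'b' as idx 1
Step 2: w='b' (idx 1), next='b' -> output (1, 'b'), add 'bb' as idx 2
Step 3: w='b' (idx 1), next='a' -> output (1, 'a'), add 'ba' as idx 3
Step 4: w='ba' (idx 3), next='a' -> output (3, 'a'), add 'baa' as idx 4
Step 5: w='baa' (idx 4), next='b' -> output (4, 'b'), add 'baab' as idx 5
Step 6: w='' (idx 0), next='a' -> output (0, 'a'), add 'a' as idx 6


Encoded: [(0, 'b'), (1, 'b'), (1, 'a'), (3, 'a'), (4, 'b'), (0, 'a')]


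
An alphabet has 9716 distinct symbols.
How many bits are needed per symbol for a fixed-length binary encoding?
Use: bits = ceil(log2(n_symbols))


log2(9716) = 13.2461
Bracket: 2^13 = 8192 < 9716 <= 2^14 = 16384
So ceil(log2(9716)) = 14

bits = ceil(log2(9716)) = ceil(13.2461) = 14 bits


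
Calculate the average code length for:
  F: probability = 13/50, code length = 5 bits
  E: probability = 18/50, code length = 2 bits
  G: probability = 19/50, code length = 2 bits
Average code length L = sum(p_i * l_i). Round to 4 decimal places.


Weighted contributions p_i * l_i:
  F: (13/50) * 5 = 65/50
  E: (18/50) * 2 = 36/50
  G: (19/50) * 2 = 38/50
Sum = (65 + 36 + 38)/50 = 139/50

L = 139/50 = 2.7800 bits/symbol


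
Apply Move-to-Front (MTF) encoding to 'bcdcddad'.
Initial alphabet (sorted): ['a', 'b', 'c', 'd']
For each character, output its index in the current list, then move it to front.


MTF encoding:
'b': index 1 in ['a', 'b', 'c', 'd'] -> ['b', 'a', 'c', 'd']
'c': index 2 in ['b', 'a', 'c', 'd'] -> ['c', 'b', 'a', 'd']
'd': index 3 in ['c', 'b', 'a', 'd'] -> ['d', 'c', 'b', 'a']
'c': index 1 in ['d', 'c', 'b', 'a'] -> ['c', 'd', 'b', 'a']
'd': index 1 in ['c', 'd', 'b', 'a'] -> ['d', 'c', 'b', 'a']
'd': index 0 in ['d', 'c', 'b', 'a'] -> ['d', 'c', 'b', 'a']
'a': index 3 in ['d', 'c', 'b', 'a'] -> ['a', 'd', 'c', 'b']
'd': index 1 in ['a', 'd', 'c', 'b'] -> ['d', 'a', 'c', 'b']


Output: [1, 2, 3, 1, 1, 0, 3, 1]


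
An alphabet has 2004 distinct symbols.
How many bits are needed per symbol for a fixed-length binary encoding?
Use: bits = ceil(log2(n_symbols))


log2(2004) = 10.9687
Bracket: 2^10 = 1024 < 2004 <= 2^11 = 2048
So ceil(log2(2004)) = 11

bits = ceil(log2(2004)) = ceil(10.9687) = 11 bits


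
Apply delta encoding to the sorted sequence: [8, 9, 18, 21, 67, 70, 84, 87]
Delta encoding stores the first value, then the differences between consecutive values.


First value: 8
Deltas:
  9 - 8 = 1
  18 - 9 = 9
  21 - 18 = 3
  67 - 21 = 46
  70 - 67 = 3
  84 - 70 = 14
  87 - 84 = 3


Delta encoded: [8, 1, 9, 3, 46, 3, 14, 3]


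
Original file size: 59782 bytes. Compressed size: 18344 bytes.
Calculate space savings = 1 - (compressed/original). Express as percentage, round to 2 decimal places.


ratio = compressed/original = 18344/59782 = 0.306848
savings = 1 - ratio = 1 - 0.306848 = 0.693152
as a percentage: 0.693152 * 100 = 69.32%

Space savings = 1 - 18344/59782 = 69.32%


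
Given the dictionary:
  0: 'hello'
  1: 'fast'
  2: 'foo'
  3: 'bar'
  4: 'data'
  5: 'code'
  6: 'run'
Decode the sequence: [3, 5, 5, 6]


Look up each index in the dictionary:
  3 -> 'bar'
  5 -> 'code'
  5 -> 'code'
  6 -> 'run'

Decoded: "bar code code run"


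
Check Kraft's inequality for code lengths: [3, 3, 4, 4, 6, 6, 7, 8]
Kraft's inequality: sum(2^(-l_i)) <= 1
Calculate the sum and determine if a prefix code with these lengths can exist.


Sum = 2^(-3) + 2^(-3) + 2^(-4) + 2^(-4) + 2^(-6) + 2^(-6) + 2^(-7) + 2^(-8)
    = 0.125 + 0.125 + 0.0625 + 0.0625 + 0.015625 + 0.015625 + 0.0078125 + 0.00390625
    = 107/256 = 0.41796875
Since 0.41796875 <= 1, Kraft's inequality IS satisfied.
A prefix code with these lengths CAN exist.

Kraft sum = 0.41796875. Satisfied.


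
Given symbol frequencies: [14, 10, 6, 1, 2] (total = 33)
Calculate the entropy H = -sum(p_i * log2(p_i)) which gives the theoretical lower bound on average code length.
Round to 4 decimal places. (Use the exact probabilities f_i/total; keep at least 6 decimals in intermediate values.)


Per-symbol terms -p_i * log2(p_i) with p_i = f_i/33:
  p = 14/33 = 0.424242: log2(p) = -1.237039, -p*log2(p) = 0.524805
  p = 10/33 = 0.303030: log2(p) = -1.722466, -p*log2(p) = 0.521959
  p = 6/33 = 0.181818: log2(p) = -2.459432, -p*log2(p) = 0.447169
  p = 1/33 = 0.030303: log2(p) = -5.044394, -p*log2(p) = 0.152860
  p = 2/33 = 0.060606: log2(p) = -4.044394, -p*log2(p) = 0.245115
H = 0.524805 + 0.521959 + 0.447169 + 0.152860 + 0.245115 = 1.891908

H = 1.8919 bits/symbol


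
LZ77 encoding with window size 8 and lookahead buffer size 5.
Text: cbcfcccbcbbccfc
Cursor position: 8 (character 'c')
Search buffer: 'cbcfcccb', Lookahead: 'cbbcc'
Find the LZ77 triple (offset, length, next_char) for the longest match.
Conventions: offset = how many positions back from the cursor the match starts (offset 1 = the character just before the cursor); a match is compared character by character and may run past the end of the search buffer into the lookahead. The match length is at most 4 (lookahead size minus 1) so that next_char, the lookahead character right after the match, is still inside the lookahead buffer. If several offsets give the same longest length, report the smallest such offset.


Try each offset into the search buffer:
  offset=1 (pos 7, char 'b'): match length 0
  offset=2 (pos 6, char 'c'): match length 2
  offset=3 (pos 5, char 'c'): match length 1
  offset=4 (pos 4, char 'c'): match length 1
  offset=5 (pos 3, char 'f'): match length 0
  offset=6 (pos 2, char 'c'): match length 1
  offset=7 (pos 1, char 'b'): match length 0
  offset=8 (pos 0, char 'c'): match length 2
Longest match has length 2, found at offsets 2, 8; take the smallest, offset 2.
next_char = character at position 8 + 2 = 10 -> 'b'

Best match: offset=2, length=2 (matching 'cb' starting at position 6)
LZ77 triple: (2, 2, 'b')


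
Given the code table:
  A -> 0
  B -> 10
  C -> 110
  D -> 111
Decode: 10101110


Decoding:
10 -> B
10 -> B
111 -> D
0 -> A


Result: BBDA


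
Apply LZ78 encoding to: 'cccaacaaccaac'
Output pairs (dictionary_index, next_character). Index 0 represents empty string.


LZ78 encoding steps:
Dictionary: {0: ''}
Step 1: w='' (idx 0), next='c' -> output (0, 'c'), add 'c' as idx 1
Step 2: w='c' (idx 1), next='c' -> output (1, 'c'), add 'cc' as idx 2
Step 3: w='' (idx 0), next='a' -> output (0, 'a'), add 'a' as idx 3
Step 4: w='a' (idx 3), next='c' -> output (3, 'c'), add 'ac' as idx 4
Step 5: w='a' (idx 3), next='a' -> output (3, 'a'), add 'aa' as idx 5
Step 6: w='cc' (idx 2), next='a' -> output (2, 'a'), add 'cca' as idx 6
Step 7: w='ac' (idx 4), end of input -> output (4, '')


Encoded: [(0, 'c'), (1, 'c'), (0, 'a'), (3, 'c'), (3, 'a'), (2, 'a'), (4, '')]


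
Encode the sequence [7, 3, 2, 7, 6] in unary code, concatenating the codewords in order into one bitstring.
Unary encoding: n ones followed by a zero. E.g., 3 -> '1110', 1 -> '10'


Encode each number as n ones followed by a terminating 0:
  7 -> 11111110 (8 bits)
  3 -> 1110 (4 bits)
  2 -> 110 (3 bits)
  7 -> 11111110 (8 bits)
  6 -> 1111110 (7 bits)
Total length = 8 + 4 + 3 + 8 + 7 = 30 bits.

Unary([7, 3, 2, 7, 6]) = 111111101110110111111101111110 (30 bits)


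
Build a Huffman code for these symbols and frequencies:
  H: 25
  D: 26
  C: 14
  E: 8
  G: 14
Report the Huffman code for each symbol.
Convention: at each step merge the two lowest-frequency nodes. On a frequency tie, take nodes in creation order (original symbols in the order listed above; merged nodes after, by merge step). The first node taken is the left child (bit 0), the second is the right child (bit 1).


Huffman tree construction:
Step 1: Merge E(8) + C(14) = 22
Step 2: Merge G(14) + (E+C)(22) = 36
Step 3: Merge H(25) + D(26) = 51
Step 4: Merge (G+(E+C))(36) + (H+D)(51) = 87
Read each symbol's code off the tree from the root (left child = 0, right child = 1).

Codes:
  H: 10 (length 2)
  D: 11 (length 2)
  C: 011 (length 3)
  E: 010 (length 3)
  G: 00 (length 2)
Average code length: 196/87 = 2.2529 bits/symbol


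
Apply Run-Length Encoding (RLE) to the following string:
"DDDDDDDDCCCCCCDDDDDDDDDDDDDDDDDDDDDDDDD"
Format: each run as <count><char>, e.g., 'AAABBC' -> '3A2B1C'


Scanning runs left to right:
  i=0: run of 'D' x 8 -> '8D'
  i=8: run of 'C' x 6 -> '6C'
  i=14: run of 'D' x 25 -> '25D'

RLE = 8D6C25D


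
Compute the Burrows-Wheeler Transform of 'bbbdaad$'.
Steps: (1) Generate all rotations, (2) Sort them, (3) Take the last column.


Rotations (sorted):
  0: $bbbdaad -> last char: d
  1: aad$bbbd -> last char: d
  2: ad$bbbda -> last char: a
  3: bbbdaad$ -> last char: $
  4: bbdaad$b -> last char: b
  5: bdaad$bb -> last char: b
  6: d$bbbdaa -> last char: a
  7: daad$bbb -> last char: b


BWT = dda$bbab


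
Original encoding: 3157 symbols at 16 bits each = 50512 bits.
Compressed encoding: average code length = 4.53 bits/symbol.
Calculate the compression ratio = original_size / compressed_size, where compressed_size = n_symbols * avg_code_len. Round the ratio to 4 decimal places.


original_size = n_symbols * orig_bits = 3157 * 16 = 50512 bits
compressed_size = n_symbols * avg_code_len = 3157 * 4.53 = 14301.21 bits
ratio = original_size / compressed_size = 50512 / 14301.21 = 3.532

Compression ratio = 3.532


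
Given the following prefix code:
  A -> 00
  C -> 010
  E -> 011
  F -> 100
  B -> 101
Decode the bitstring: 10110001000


Decoding step by step:
Bits 101 -> B
Bits 100 -> F
Bits 010 -> C
Bits 00 -> A


Decoded message: BFCA


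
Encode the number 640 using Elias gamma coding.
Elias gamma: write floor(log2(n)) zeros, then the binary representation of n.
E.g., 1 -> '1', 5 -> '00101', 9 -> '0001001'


num_bits = floor(log2(640)) + 1 = 10
leading_zeros = num_bits - 1 = 9
binary(640) = 1010000000

Elias gamma(640) = '000000000' + '1010000000' = 0000000001010000000 (19 bits)


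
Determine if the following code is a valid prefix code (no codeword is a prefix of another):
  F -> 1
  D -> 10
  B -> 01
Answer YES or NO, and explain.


Checking each pair (does one codeword prefix another?):
  F='1' vs D='10': prefix -- VIOLATION

NO -- this is NOT a valid prefix code. F (1) is a prefix of D (10).


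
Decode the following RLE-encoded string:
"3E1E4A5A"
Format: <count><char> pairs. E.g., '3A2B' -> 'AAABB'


Expanding each <count><char> pair:
  3E -> 'EEE'
  1E -> 'E'
  4A -> 'AAAA'
  5A -> 'AAAAA'

Decoded = EEEEAAAAAAAAA


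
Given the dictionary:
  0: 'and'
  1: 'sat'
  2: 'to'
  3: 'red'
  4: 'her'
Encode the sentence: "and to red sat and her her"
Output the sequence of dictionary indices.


Look up each word in the dictionary:
  'and' -> 0
  'to' -> 2
  'red' -> 3
  'sat' -> 1
  'and' -> 0
  'her' -> 4
  'her' -> 4

Encoded: [0, 2, 3, 1, 0, 4, 4]


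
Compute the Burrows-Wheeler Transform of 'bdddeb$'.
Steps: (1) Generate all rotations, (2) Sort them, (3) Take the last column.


Rotations (sorted):
  0: $bdddeb -> last char: b
  1: b$bddde -> last char: e
  2: bdddeb$ -> last char: $
  3: dddeb$b -> last char: b
  4: ddeb$bd -> last char: d
  5: deb$bdd -> last char: d
  6: eb$bddd -> last char: d


BWT = be$bddd


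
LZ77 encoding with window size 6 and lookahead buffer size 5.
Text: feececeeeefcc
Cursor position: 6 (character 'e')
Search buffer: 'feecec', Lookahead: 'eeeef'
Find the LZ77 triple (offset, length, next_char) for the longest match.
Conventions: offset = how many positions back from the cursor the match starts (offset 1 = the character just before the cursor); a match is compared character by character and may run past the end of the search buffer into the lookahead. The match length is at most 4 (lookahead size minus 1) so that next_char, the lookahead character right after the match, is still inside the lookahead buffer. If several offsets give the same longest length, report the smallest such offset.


Try each offset into the search buffer:
  offset=1 (pos 5, char 'c'): match length 0
  offset=2 (pos 4, char 'e'): match length 1
  offset=3 (pos 3, char 'c'): match length 0
  offset=4 (pos 2, char 'e'): match length 1
  offset=5 (pos 1, char 'e'): match length 2
  offset=6 (pos 0, char 'f'): match length 0
Longest match has length 2 at offset 5.
next_char = character at position 6 + 2 = 8 -> 'e'

Best match: offset=5, length=2 (matching 'ee' starting at position 1)
LZ77 triple: (5, 2, 'e')


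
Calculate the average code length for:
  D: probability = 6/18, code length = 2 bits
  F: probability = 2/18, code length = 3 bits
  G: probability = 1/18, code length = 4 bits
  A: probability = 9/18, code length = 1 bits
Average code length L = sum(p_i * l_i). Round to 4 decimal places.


Weighted contributions p_i * l_i:
  D: (6/18) * 2 = 12/18
  F: (2/18) * 3 = 6/18
  G: (1/18) * 4 = 4/18
  A: (9/18) * 1 = 9/18
Sum = (12 + 6 + 4 + 9)/18 = 31/18

L = 31/18 = 1.7222 bits/symbol


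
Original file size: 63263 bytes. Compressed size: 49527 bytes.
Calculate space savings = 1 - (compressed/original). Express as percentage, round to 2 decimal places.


ratio = compressed/original = 49527/63263 = 0.782875
savings = 1 - ratio = 1 - 0.782875 = 0.217125
as a percentage: 0.217125 * 100 = 21.71%

Space savings = 1 - 49527/63263 = 21.71%


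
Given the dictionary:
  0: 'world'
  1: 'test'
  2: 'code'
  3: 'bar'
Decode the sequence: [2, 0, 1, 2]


Look up each index in the dictionary:
  2 -> 'code'
  0 -> 'world'
  1 -> 'test'
  2 -> 'code'

Decoded: "code world test code"


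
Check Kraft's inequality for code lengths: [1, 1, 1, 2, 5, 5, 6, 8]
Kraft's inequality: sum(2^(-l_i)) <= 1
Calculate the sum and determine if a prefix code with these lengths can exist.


Sum = 2^(-1) + 2^(-1) + 2^(-1) + 2^(-2) + 2^(-5) + 2^(-5) + 2^(-6) + 2^(-8)
    = 0.5 + 0.5 + 0.5 + 0.25 + 0.03125 + 0.03125 + 0.015625 + 0.00390625
    = 469/256 = 1.83203125
Since 1.83203125 > 1, Kraft's inequality is NOT satisfied.
A prefix code with these lengths CANNOT exist.

Kraft sum = 1.83203125. Not satisfied.


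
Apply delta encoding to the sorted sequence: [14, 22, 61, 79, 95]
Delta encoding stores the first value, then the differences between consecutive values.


First value: 14
Deltas:
  22 - 14 = 8
  61 - 22 = 39
  79 - 61 = 18
  95 - 79 = 16


Delta encoded: [14, 8, 39, 18, 16]


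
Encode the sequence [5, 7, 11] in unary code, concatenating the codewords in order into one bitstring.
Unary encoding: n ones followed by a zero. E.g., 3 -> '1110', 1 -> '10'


Encode each number as n ones followed by a terminating 0:
  5 -> 111110 (6 bits)
  7 -> 11111110 (8 bits)
  11 -> 111111111110 (12 bits)
Total length = 6 + 8 + 12 = 26 bits.

Unary([5, 7, 11]) = 11111011111110111111111110 (26 bits)


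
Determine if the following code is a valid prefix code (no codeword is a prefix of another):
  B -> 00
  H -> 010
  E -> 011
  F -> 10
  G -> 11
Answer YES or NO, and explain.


Checking each pair (does one codeword prefix another?):
  B='00' vs H='010': no prefix
  B='00' vs E='011': no prefix
  B='00' vs F='10': no prefix
  B='00' vs G='11': no prefix
  H='010' vs B='00': no prefix
  H='010' vs E='011': no prefix
  H='010' vs F='10': no prefix
  H='010' vs G='11': no prefix
  E='011' vs B='00': no prefix
  E='011' vs H='010': no prefix
  E='011' vs F='10': no prefix
  E='011' vs G='11': no prefix
  F='10' vs B='00': no prefix
  F='10' vs H='010': no prefix
  F='10' vs E='011': no prefix
  F='10' vs G='11': no prefix
  G='11' vs B='00': no prefix
  G='11' vs H='010': no prefix
  G='11' vs E='011': no prefix
  G='11' vs F='10': no prefix
No violation found over all pairs.

YES -- this is a valid prefix code. No codeword is a prefix of any other codeword.


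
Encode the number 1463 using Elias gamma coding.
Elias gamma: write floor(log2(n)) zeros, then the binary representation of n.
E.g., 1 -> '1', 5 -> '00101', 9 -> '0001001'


num_bits = floor(log2(1463)) + 1 = 11
leading_zeros = num_bits - 1 = 10
binary(1463) = 10110110111

Elias gamma(1463) = '0000000000' + '10110110111' = 000000000010110110111 (21 bits)


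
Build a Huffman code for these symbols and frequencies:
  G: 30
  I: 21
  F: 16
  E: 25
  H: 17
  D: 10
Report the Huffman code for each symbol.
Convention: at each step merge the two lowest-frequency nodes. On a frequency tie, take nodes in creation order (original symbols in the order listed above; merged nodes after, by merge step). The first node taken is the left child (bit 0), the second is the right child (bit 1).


Huffman tree construction:
Step 1: Merge D(10) + F(16) = 26
Step 2: Merge H(17) + I(21) = 38
Step 3: Merge E(25) + (D+F)(26) = 51
Step 4: Merge G(30) + (H+I)(38) = 68
Step 5: Merge (E+(D+F))(51) + (G+(H+I))(68) = 119
Read each symbol's code off the tree from the root (left child = 0, right child = 1).

Codes:
  G: 10 (length 2)
  I: 111 (length 3)
  F: 011 (length 3)
  E: 00 (length 2)
  H: 110 (length 3)
  D: 010 (length 3)
Average code length: 302/119 = 2.5378 bits/symbol


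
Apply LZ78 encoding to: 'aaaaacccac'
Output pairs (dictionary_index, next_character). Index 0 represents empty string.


LZ78 encoding steps:
Dictionary: {0: ''}
Step 1: w='' (idx 0), next='a' -> output (0, 'a'), add 'a' as idx 1
Step 2: w='a' (idx 1), next='a' -> output (1, 'a'), add 'aa' as idx 2
Step 3: w='aa' (idx 2), next='c' -> output (2, 'c'), add 'aac' as idx 3
Step 4: w='' (idx 0), next='c' -> output (0, 'c'), add 'c' as idx 4
Step 5: w='c' (idx 4), next='a' -> output (4, 'a'), add 'ca' as idx 5
Step 6: w='c' (idx 4), end of input -> output (4, '')


Encoded: [(0, 'a'), (1, 'a'), (2, 'c'), (0, 'c'), (4, 'a'), (4, '')]


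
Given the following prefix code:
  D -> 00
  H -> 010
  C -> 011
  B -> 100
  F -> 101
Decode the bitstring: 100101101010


Decoding step by step:
Bits 100 -> B
Bits 101 -> F
Bits 101 -> F
Bits 010 -> H


Decoded message: BFFH


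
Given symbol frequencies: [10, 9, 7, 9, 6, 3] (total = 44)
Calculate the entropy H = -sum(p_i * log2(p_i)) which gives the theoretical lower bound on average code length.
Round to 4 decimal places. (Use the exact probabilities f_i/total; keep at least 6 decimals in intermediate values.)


Per-symbol terms -p_i * log2(p_i) with p_i = f_i/44:
  p = 10/44 = 0.227273: log2(p) = -2.137504, -p*log2(p) = 0.485796
  p = 9/44 = 0.204545: log2(p) = -2.289507, -p*log2(p) = 0.468308
  p = 7/44 = 0.159091: log2(p) = -2.652077, -p*log2(p) = 0.421921
  p = 9/44 = 0.204545: log2(p) = -2.289507, -p*log2(p) = 0.468308
  p = 6/44 = 0.136364: log2(p) = -2.874469, -p*log2(p) = 0.391973
  p = 3/44 = 0.068182: log2(p) = -3.874469, -p*log2(p) = 0.264168
H = 0.485796 + 0.468308 + 0.421921 + 0.468308 + 0.391973 + 0.264168 = 2.500474

H = 2.5005 bits/symbol


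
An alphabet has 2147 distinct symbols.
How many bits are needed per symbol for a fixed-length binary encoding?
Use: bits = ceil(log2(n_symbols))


log2(2147) = 11.0681
Bracket: 2^11 = 2048 < 2147 <= 2^12 = 4096
So ceil(log2(2147)) = 12

bits = ceil(log2(2147)) = ceil(11.0681) = 12 bits


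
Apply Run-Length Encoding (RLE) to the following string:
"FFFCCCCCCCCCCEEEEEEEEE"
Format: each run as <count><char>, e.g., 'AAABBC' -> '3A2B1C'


Scanning runs left to right:
  i=0: run of 'F' x 3 -> '3F'
  i=3: run of 'C' x 10 -> '10C'
  i=13: run of 'E' x 9 -> '9E'

RLE = 3F10C9E


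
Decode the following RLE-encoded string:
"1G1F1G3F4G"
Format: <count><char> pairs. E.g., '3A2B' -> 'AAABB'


Expanding each <count><char> pair:
  1G -> 'G'
  1F -> 'F'
  1G -> 'G'
  3F -> 'FFF'
  4G -> 'GGGG'

Decoded = GFGFFFGGGG


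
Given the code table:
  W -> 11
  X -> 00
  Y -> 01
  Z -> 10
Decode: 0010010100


Decoding:
00 -> X
10 -> Z
01 -> Y
01 -> Y
00 -> X


Result: XZYYX


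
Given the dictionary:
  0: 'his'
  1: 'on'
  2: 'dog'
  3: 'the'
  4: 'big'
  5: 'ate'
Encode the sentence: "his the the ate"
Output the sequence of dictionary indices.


Look up each word in the dictionary:
  'his' -> 0
  'the' -> 3
  'the' -> 3
  'ate' -> 5

Encoded: [0, 3, 3, 5]


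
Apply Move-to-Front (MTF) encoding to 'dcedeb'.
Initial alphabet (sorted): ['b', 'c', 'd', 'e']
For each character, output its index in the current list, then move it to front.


MTF encoding:
'd': index 2 in ['b', 'c', 'd', 'e'] -> ['d', 'b', 'c', 'e']
'c': index 2 in ['d', 'b', 'c', 'e'] -> ['c', 'd', 'b', 'e']
'e': index 3 in ['c', 'd', 'b', 'e'] -> ['e', 'c', 'd', 'b']
'd': index 2 in ['e', 'c', 'd', 'b'] -> ['d', 'e', 'c', 'b']
'e': index 1 in ['d', 'e', 'c', 'b'] -> ['e', 'd', 'c', 'b']
'b': index 3 in ['e', 'd', 'c', 'b'] -> ['b', 'e', 'd', 'c']


Output: [2, 2, 3, 2, 1, 3]


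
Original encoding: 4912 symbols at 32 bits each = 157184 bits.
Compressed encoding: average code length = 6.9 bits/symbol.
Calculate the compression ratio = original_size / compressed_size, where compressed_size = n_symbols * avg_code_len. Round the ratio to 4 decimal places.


original_size = n_symbols * orig_bits = 4912 * 32 = 157184 bits
compressed_size = n_symbols * avg_code_len = 4912 * 6.9 = 33892.8 bits
ratio = original_size / compressed_size = 157184 / 33892.8 = 4.6377

Compression ratio = 4.6377


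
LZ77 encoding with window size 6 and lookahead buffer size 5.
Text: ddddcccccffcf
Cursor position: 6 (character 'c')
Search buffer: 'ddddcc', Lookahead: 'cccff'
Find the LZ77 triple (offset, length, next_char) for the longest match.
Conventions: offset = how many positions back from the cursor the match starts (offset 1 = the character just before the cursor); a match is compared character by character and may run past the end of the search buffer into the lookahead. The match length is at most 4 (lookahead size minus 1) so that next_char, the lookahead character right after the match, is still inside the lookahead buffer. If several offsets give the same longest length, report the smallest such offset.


Try each offset into the search buffer:
  offset=1 (pos 5, char 'c'): match length 3
  offset=2 (pos 4, char 'c'): match length 3
  offset=3 (pos 3, char 'd'): match length 0
  offset=4 (pos 2, char 'd'): match length 0
  offset=5 (pos 1, char 'd'): match length 0
  offset=6 (pos 0, char 'd'): match length 0
Longest match has length 3, found at offsets 1, 2; take the smallest, offset 1.
next_char = character at position 6 + 3 = 9 -> 'f'

Best match: offset=1, length=3 (matching 'ccc' starting at position 5)
LZ77 triple: (1, 3, 'f')


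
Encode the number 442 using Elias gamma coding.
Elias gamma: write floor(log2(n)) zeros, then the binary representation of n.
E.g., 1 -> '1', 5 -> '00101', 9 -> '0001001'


num_bits = floor(log2(442)) + 1 = 9
leading_zeros = num_bits - 1 = 8
binary(442) = 110111010

Elias gamma(442) = '00000000' + '110111010' = 00000000110111010 (17 bits)


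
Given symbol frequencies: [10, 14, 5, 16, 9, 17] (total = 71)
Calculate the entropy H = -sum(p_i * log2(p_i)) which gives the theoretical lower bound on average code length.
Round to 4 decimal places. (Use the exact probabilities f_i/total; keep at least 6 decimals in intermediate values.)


Per-symbol terms -p_i * log2(p_i) with p_i = f_i/71:
  p = 10/71 = 0.140845: log2(p) = -2.827819, -p*log2(p) = 0.398284
  p = 14/71 = 0.197183: log2(p) = -2.342392, -p*log2(p) = 0.461880
  p = 5/71 = 0.070423: log2(p) = -3.827819, -p*log2(p) = 0.269565
  p = 16/71 = 0.225352: log2(p) = -2.149747, -p*log2(p) = 0.484450
  p = 9/71 = 0.126761: log2(p) = -2.979822, -p*log2(p) = 0.377724
  p = 17/71 = 0.239437: log2(p) = -2.062284, -p*log2(p) = 0.493786
H = 0.398284 + 0.461880 + 0.269565 + 0.484450 + 0.377724 + 0.493786 = 2.485689

H = 2.4857 bits/symbol


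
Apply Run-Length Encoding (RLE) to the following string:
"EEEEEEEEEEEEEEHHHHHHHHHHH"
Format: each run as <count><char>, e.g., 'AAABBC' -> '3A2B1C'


Scanning runs left to right:
  i=0: run of 'E' x 14 -> '14E'
  i=14: run of 'H' x 11 -> '11H'

RLE = 14E11H


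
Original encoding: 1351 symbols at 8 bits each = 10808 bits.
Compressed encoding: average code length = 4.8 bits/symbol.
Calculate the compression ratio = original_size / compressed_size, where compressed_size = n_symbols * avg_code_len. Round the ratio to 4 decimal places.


original_size = n_symbols * orig_bits = 1351 * 8 = 10808 bits
compressed_size = n_symbols * avg_code_len = 1351 * 4.8 = 6484.8 bits
ratio = original_size / compressed_size = 10808 / 6484.8 = 1.6667

Compression ratio = 1.6667


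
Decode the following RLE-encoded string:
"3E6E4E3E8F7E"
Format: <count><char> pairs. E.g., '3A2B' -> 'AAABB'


Expanding each <count><char> pair:
  3E -> 'EEE'
  6E -> 'EEEEEE'
  4E -> 'EEEE'
  3E -> 'EEE'
  8F -> 'FFFFFFFF'
  7E -> 'EEEEEEE'

Decoded = EEEEEEEEEEEEEEEEFFFFFFFFEEEEEEE


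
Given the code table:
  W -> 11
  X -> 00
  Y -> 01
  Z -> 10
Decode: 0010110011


Decoding:
00 -> X
10 -> Z
11 -> W
00 -> X
11 -> W


Result: XZWXW


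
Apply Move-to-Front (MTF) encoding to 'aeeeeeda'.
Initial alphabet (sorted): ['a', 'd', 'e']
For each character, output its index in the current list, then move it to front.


MTF encoding:
'a': index 0 in ['a', 'd', 'e'] -> ['a', 'd', 'e']
'e': index 2 in ['a', 'd', 'e'] -> ['e', 'a', 'd']
'e': index 0 in ['e', 'a', 'd'] -> ['e', 'a', 'd']
'e': index 0 in ['e', 'a', 'd'] -> ['e', 'a', 'd']
'e': index 0 in ['e', 'a', 'd'] -> ['e', 'a', 'd']
'e': index 0 in ['e', 'a', 'd'] -> ['e', 'a', 'd']
'd': index 2 in ['e', 'a', 'd'] -> ['d', 'e', 'a']
'a': index 2 in ['d', 'e', 'a'] -> ['a', 'd', 'e']


Output: [0, 2, 0, 0, 0, 0, 2, 2]


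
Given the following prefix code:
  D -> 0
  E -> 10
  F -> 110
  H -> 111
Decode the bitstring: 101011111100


Decoding step by step:
Bits 10 -> E
Bits 10 -> E
Bits 111 -> H
Bits 111 -> H
Bits 0 -> D
Bits 0 -> D


Decoded message: EEHHDD


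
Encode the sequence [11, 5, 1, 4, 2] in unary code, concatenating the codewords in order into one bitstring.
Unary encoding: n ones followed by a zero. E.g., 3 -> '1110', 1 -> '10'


Encode each number as n ones followed by a terminating 0:
  11 -> 111111111110 (12 bits)
  5 -> 111110 (6 bits)
  1 -> 10 (2 bits)
  4 -> 11110 (5 bits)
  2 -> 110 (3 bits)
Total length = 12 + 6 + 2 + 5 + 3 = 28 bits.

Unary([11, 5, 1, 4, 2]) = 1111111111101111101011110110 (28 bits)


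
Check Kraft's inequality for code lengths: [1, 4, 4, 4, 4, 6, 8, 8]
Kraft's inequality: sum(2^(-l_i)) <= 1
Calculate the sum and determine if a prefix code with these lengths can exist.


Sum = 2^(-1) + 2^(-4) + 2^(-4) + 2^(-4) + 2^(-4) + 2^(-6) + 2^(-8) + 2^(-8)
    = 0.5 + 0.0625 + 0.0625 + 0.0625 + 0.0625 + 0.015625 + 0.00390625 + 0.00390625
    = 198/256 = 0.7734375
Since 0.7734375 <= 1, Kraft's inequality IS satisfied.
A prefix code with these lengths CAN exist.

Kraft sum = 0.7734375. Satisfied.


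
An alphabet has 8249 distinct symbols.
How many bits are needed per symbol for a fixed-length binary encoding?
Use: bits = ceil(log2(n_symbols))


log2(8249) = 13.01
Bracket: 2^13 = 8192 < 8249 <= 2^14 = 16384
So ceil(log2(8249)) = 14

bits = ceil(log2(8249)) = ceil(13.01) = 14 bits


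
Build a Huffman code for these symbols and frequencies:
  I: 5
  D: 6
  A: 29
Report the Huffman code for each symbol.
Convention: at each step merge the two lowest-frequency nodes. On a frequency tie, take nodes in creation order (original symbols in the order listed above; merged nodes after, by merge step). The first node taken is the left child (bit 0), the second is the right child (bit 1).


Huffman tree construction:
Step 1: Merge I(5) + D(6) = 11
Step 2: Merge (I+D)(11) + A(29) = 40
Read each symbol's code off the tree from the root (left child = 0, right child = 1).

Codes:
  I: 00 (length 2)
  D: 01 (length 2)
  A: 1 (length 1)
Average code length: 51/40 = 1.2750 bits/symbol


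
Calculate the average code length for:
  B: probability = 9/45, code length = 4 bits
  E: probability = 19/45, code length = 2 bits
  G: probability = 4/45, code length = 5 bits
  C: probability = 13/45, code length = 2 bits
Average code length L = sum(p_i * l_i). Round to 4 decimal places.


Weighted contributions p_i * l_i:
  B: (9/45) * 4 = 36/45
  E: (19/45) * 2 = 38/45
  G: (4/45) * 5 = 20/45
  C: (13/45) * 2 = 26/45
Sum = (36 + 38 + 20 + 26)/45 = 120/45

L = 120/45 = 2.6667 bits/symbol


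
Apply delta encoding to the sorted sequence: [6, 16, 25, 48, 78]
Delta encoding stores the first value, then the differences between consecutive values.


First value: 6
Deltas:
  16 - 6 = 10
  25 - 16 = 9
  48 - 25 = 23
  78 - 48 = 30


Delta encoded: [6, 10, 9, 23, 30]


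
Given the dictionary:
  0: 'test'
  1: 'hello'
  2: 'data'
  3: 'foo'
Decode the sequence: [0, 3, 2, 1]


Look up each index in the dictionary:
  0 -> 'test'
  3 -> 'foo'
  2 -> 'data'
  1 -> 'hello'

Decoded: "test foo data hello"


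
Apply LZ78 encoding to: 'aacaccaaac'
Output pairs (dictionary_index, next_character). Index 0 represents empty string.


LZ78 encoding steps:
Dictionary: {0: ''}
Step 1: w='' (idx 0), next='a' -> output (0, 'a'), add 'a' as idx 1
Step 2: w='a' (idx 1), next='c' -> output (1, 'c'), add 'ac' as idx 2
Step 3: w='ac' (idx 2), next='c' -> output (2, 'c'), add 'acc' as idx 3
Step 4: w='a' (idx 1), next='a' -> output (1, 'a'), add 'aa' as idx 4
Step 5: w='ac' (idx 2), end of input -> output (2, '')


Encoded: [(0, 'a'), (1, 'c'), (2, 'c'), (1, 'a'), (2, '')]


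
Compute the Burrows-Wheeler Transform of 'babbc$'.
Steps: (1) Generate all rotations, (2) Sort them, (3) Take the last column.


Rotations (sorted):
  0: $babbc -> last char: c
  1: abbc$b -> last char: b
  2: babbc$ -> last char: $
  3: bbc$ba -> last char: a
  4: bc$bab -> last char: b
  5: c$babb -> last char: b


BWT = cb$abb


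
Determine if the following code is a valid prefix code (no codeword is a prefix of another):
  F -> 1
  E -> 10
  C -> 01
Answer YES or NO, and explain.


Checking each pair (does one codeword prefix another?):
  F='1' vs E='10': prefix -- VIOLATION

NO -- this is NOT a valid prefix code. F (1) is a prefix of E (10).


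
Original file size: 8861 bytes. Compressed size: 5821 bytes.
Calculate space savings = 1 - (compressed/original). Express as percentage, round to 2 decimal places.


ratio = compressed/original = 5821/8861 = 0.656924
savings = 1 - ratio = 1 - 0.656924 = 0.343076
as a percentage: 0.343076 * 100 = 34.31%

Space savings = 1 - 5821/8861 = 34.31%


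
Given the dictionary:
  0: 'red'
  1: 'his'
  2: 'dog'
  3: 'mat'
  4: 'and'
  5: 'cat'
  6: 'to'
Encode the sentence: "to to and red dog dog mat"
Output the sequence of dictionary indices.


Look up each word in the dictionary:
  'to' -> 6
  'to' -> 6
  'and' -> 4
  'red' -> 0
  'dog' -> 2
  'dog' -> 2
  'mat' -> 3

Encoded: [6, 6, 4, 0, 2, 2, 3]


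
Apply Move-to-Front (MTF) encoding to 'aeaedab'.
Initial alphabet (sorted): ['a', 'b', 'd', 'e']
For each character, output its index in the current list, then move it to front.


MTF encoding:
'a': index 0 in ['a', 'b', 'd', 'e'] -> ['a', 'b', 'd', 'e']
'e': index 3 in ['a', 'b', 'd', 'e'] -> ['e', 'a', 'b', 'd']
'a': index 1 in ['e', 'a', 'b', 'd'] -> ['a', 'e', 'b', 'd']
'e': index 1 in ['a', 'e', 'b', 'd'] -> ['e', 'a', 'b', 'd']
'd': index 3 in ['e', 'a', 'b', 'd'] -> ['d', 'e', 'a', 'b']
'a': index 2 in ['d', 'e', 'a', 'b'] -> ['a', 'd', 'e', 'b']
'b': index 3 in ['a', 'd', 'e', 'b'] -> ['b', 'a', 'd', 'e']


Output: [0, 3, 1, 1, 3, 2, 3]


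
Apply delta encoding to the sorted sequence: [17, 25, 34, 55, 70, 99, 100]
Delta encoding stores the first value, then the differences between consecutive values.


First value: 17
Deltas:
  25 - 17 = 8
  34 - 25 = 9
  55 - 34 = 21
  70 - 55 = 15
  99 - 70 = 29
  100 - 99 = 1


Delta encoded: [17, 8, 9, 21, 15, 29, 1]


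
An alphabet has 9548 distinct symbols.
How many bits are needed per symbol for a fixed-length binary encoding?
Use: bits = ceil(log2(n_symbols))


log2(9548) = 13.221
Bracket: 2^13 = 8192 < 9548 <= 2^14 = 16384
So ceil(log2(9548)) = 14

bits = ceil(log2(9548)) = ceil(13.221) = 14 bits


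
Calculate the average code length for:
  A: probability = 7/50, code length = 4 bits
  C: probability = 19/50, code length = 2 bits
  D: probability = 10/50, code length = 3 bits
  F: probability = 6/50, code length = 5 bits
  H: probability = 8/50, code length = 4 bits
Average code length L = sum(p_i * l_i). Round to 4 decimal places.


Weighted contributions p_i * l_i:
  A: (7/50) * 4 = 28/50
  C: (19/50) * 2 = 38/50
  D: (10/50) * 3 = 30/50
  F: (6/50) * 5 = 30/50
  H: (8/50) * 4 = 32/50
Sum = (28 + 38 + 30 + 30 + 32)/50 = 158/50

L = 158/50 = 3.1600 bits/symbol


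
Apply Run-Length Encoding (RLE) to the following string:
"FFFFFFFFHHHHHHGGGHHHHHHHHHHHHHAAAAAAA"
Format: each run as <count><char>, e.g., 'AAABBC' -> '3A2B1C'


Scanning runs left to right:
  i=0: run of 'F' x 8 -> '8F'
  i=8: run of 'H' x 6 -> '6H'
  i=14: run of 'G' x 3 -> '3G'
  i=17: run of 'H' x 13 -> '13H'
  i=30: run of 'A' x 7 -> '7A'

RLE = 8F6H3G13H7A


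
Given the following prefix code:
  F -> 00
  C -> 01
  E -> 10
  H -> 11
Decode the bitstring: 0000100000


Decoding step by step:
Bits 00 -> F
Bits 00 -> F
Bits 10 -> E
Bits 00 -> F
Bits 00 -> F


Decoded message: FFEFF


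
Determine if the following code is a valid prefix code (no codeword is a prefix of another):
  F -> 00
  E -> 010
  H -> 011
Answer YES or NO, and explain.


Checking each pair (does one codeword prefix another?):
  F='00' vs E='010': no prefix
  F='00' vs H='011': no prefix
  E='010' vs F='00': no prefix
  E='010' vs H='011': no prefix
  H='011' vs F='00': no prefix
  H='011' vs E='010': no prefix
No violation found over all pairs.

YES -- this is a valid prefix code. No codeword is a prefix of any other codeword.


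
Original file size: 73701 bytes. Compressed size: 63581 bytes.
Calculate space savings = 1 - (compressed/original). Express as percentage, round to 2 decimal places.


ratio = compressed/original = 63581/73701 = 0.862688
savings = 1 - ratio = 1 - 0.862688 = 0.137312
as a percentage: 0.137312 * 100 = 13.73%

Space savings = 1 - 63581/73701 = 13.73%


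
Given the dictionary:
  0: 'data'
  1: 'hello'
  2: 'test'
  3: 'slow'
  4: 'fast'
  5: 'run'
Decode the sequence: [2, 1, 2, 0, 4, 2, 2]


Look up each index in the dictionary:
  2 -> 'test'
  1 -> 'hello'
  2 -> 'test'
  0 -> 'data'
  4 -> 'fast'
  2 -> 'test'
  2 -> 'test'

Decoded: "test hello test data fast test test"


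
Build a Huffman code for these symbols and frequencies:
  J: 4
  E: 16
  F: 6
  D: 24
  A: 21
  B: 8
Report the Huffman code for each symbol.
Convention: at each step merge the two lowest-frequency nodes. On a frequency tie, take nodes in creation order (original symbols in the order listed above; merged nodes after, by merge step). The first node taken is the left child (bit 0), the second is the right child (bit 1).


Huffman tree construction:
Step 1: Merge J(4) + F(6) = 10
Step 2: Merge B(8) + (J+F)(10) = 18
Step 3: Merge E(16) + (B+(J+F))(18) = 34
Step 4: Merge A(21) + D(24) = 45
Step 5: Merge (E+(B+(J+F)))(34) + (A+D)(45) = 79
Read each symbol's code off the tree from the root (left child = 0, right child = 1).

Codes:
  J: 0110 (length 4)
  E: 00 (length 2)
  F: 0111 (length 4)
  D: 11 (length 2)
  A: 10 (length 2)
  B: 010 (length 3)
Average code length: 186/79 = 2.3544 bits/symbol


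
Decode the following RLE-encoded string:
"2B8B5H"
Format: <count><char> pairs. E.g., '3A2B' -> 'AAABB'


Expanding each <count><char> pair:
  2B -> 'BB'
  8B -> 'BBBBBBBB'
  5H -> 'HHHHH'

Decoded = BBBBBBBBBBHHHHH


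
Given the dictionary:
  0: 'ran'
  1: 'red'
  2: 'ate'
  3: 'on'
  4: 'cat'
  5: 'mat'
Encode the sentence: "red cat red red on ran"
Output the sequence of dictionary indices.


Look up each word in the dictionary:
  'red' -> 1
  'cat' -> 4
  'red' -> 1
  'red' -> 1
  'on' -> 3
  'ran' -> 0

Encoded: [1, 4, 1, 1, 3, 0]
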